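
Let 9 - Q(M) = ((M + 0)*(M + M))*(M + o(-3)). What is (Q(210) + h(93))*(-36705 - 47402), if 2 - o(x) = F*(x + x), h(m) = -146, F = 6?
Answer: 1839734397859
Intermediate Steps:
o(x) = 2 - 12*x (o(x) = 2 - 6*(x + x) = 2 - 6*2*x = 2 - 12*x)
Q(M) = 9 - 2*M²*(38 + M) (Q(M) = 9 - (M + 0)*(M + M)*(M + (2 - 12*(-3))) = 9 - M*(2*M)*(M + (2 + 36)) = 9 - 2*M²*(M + 38) = 9 - 2*M²*(38 + M))
(Q(210) + h(93))*(-36705 - 47402) = ((9 - 76*210² - 2*210³) - 146)*(-36705 - 47402) = ((9 - 76*44100 - 2*9261000) - 146)*(-84107) = ((9 - 3351600 - 18522000) - 146)*(-84107) = (-21873591 - 146)*(-84107) = -21873737*(-84107) = 1839734397859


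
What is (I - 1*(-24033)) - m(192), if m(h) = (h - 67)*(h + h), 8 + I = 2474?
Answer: -21501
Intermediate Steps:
I = 2466 (I = -8 + 2474 = 2466)
m(h) = 2*h*(-67 + h) (m(h) = (-67 + h)*(2*h) = 2*h*(-67 + h))
(I - 1*(-24033)) - m(192) = (2466 - 1*(-24033)) - 2*192*(-67 + 192) = (2466 + 24033) - 2*192*125 = 26499 - 1*48000 = 26499 - 48000 = -21501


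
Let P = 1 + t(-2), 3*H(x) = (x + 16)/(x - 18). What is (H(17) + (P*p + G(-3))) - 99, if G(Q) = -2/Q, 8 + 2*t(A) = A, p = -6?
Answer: -256/3 ≈ -85.333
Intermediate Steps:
H(x) = (16 + x)/(3*(-18 + x)) (H(x) = ((x + 16)/(x - 18))/3 = ((16 + x)/(-18 + x))/3 = (16 + x)/(3*(-18 + x)))
t(A) = -4 + A/2
P = -4 (P = 1 + (-4 + (1/2)*(-2)) = 1 + (-4 - 1) = 1 - 5 = -4)
(H(17) + (P*p + G(-3))) - 99 = ((16 + 17)/(3*(-18 + 17)) + (-4*(-6) - 2/(-3))) - 99 = ((1/3)*33/(-1) + (24 - 2*(-1/3))) - 99 = ((1/3)*(-1)*33 + (24 + 2/3)) - 99 = (-11 + 74/3) - 99 = 41/3 - 99 = -256/3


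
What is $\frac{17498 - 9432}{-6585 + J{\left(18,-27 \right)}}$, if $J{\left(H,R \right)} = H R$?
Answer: $- \frac{8066}{7071} \approx -1.1407$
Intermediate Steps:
$\frac{17498 - 9432}{-6585 + J{\left(18,-27 \right)}} = \frac{17498 - 9432}{-6585 + 18 \left(-27\right)} = \frac{8066}{-6585 - 486} = \frac{8066}{-7071} = 8066 \left(- \frac{1}{7071}\right) = - \frac{8066}{7071}$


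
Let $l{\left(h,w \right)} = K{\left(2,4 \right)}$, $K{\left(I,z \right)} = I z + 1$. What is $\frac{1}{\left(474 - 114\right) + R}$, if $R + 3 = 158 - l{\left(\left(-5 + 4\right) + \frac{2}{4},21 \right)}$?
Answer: $\frac{1}{506} \approx 0.0019763$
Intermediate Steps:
$K{\left(I,z \right)} = 1 + I z$
$l{\left(h,w \right)} = 9$ ($l{\left(h,w \right)} = 1 + 2 \cdot 4 = 1 + 8 = 9$)
$R = 146$ ($R = -3 + \left(158 - 9\right) = -3 + 149 = 146$)
$\frac{1}{\left(474 - 114\right) + R} = \frac{1}{\left(474 - 114\right) + 146} = \frac{1}{360 + 146} = \frac{1}{506}$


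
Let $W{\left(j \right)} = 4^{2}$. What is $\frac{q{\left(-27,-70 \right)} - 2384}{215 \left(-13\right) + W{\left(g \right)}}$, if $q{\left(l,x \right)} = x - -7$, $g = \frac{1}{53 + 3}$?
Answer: $\frac{2447}{2779} \approx 0.88053$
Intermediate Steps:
$g = \frac{1}{56} \approx 0.017857$
$q{\left(l,x \right)} = 7 + x$ ($q{\left(l,x \right)} = x + 7 = 7 + x$)
$W{\left(j \right)} = 16$
$\frac{q{\left(-27,-70 \right)} - 2384}{215 \left(-13\right) + W{\left(g \right)}} = \frac{\left(7 - 70\right) - 2384}{215 \left(-13\right) + 16} = \frac{-63 - 2384}{-2795 + 16} = - \frac{2447}{-2779} = \left(-2447\right) \left(- \frac{1}{2779}\right) = \frac{2447}{2779}$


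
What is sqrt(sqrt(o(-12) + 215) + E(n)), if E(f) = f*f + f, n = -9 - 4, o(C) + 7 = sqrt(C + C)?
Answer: sqrt(156 + sqrt(2)*sqrt(104 + I*sqrt(6))) ≈ 13.055 + 0.00651*I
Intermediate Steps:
o(C) = -7 + sqrt(2)*sqrt(C) (o(C) = -7 + sqrt(C + C) = -7 + sqrt(2*C) = -7 + sqrt(2)*sqrt(C))
n = -13
E(f) = f + f**2 (E(f) = f**2 + f = f + f**2)
sqrt(sqrt(o(-12) + 215) + E(n)) = sqrt(sqrt((-7 + sqrt(2)*sqrt(-12)) + 215) - 13*(1 - 13)) = sqrt(sqrt((-7 + sqrt(2)*(2*I*sqrt(3))) + 215) - 13*(-12)) = sqrt(sqrt((-7 + 2*I*sqrt(6)) + 215) + 156) = sqrt(sqrt(208 + 2*I*sqrt(6)) + 156) = sqrt(156 + sqrt(208 + 2*I*sqrt(6)))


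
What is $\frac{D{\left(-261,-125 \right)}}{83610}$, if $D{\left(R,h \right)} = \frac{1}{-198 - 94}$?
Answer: $- \frac{1}{24414120} \approx -4.096 \cdot 10^{-8}$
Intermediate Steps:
$D{\left(R,h \right)} = - \frac{1}{292}$ ($D{\left(R,h \right)} = \frac{1}{-292} = - \frac{1}{292}$)
$\frac{D{\left(-261,-125 \right)}}{83610} = - \frac{1}{292 \cdot 83610} = \left(- \frac{1}{292}\right) \frac{1}{83610} = - \frac{1}{24414120}$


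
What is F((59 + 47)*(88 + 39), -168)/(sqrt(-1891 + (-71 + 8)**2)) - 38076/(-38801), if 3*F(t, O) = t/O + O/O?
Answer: 38076/38801 - 6647*sqrt(2078)/523656 ≈ 0.40268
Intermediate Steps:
F(t, O) = 1/3 + t/(3*O) (F(t, O) = (t/O + O/O)/3 = (t/O + 1)/3 = (1 + t/O)/3 = 1/3 + t/(3*O))
F((59 + 47)*(88 + 39), -168)/(sqrt(-1891 + (-71 + 8)**2)) - 38076/(-38801) = ((1/3)*(-168 + (59 + 47)*(88 + 39))/(-168))/(sqrt(-1891 + (-71 + 8)**2)) - 38076/(-38801) = ((1/3)*(-1/168)*(-168 + 106*127))/(sqrt(-1891 + (-63)**2)) - 38076*(-1/38801) = ((1/3)*(-1/168)*(-168 + 13462))/(sqrt(-1891 + 3969)) + 38076/38801 = ((1/3)*(-1/168)*13294)/(sqrt(2078)) + 38076/38801 = -6647*sqrt(2078)/523656 + 38076/38801 = 38076/38801 - 6647*sqrt(2078)/523656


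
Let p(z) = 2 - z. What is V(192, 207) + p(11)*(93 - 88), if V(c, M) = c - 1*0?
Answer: 147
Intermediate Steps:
V(c, M) = c (V(c, M) = c + 0 = c)
V(192, 207) + p(11)*(93 - 88) = 192 + (2 - 1*11)*(93 - 88) = 192 + (2 - 11)*5 = 192 - 9*5 = 192 - 45 = 147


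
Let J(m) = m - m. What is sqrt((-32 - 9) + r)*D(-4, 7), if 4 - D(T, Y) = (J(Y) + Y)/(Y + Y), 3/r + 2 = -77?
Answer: 7*I*sqrt(256118)/158 ≈ 22.421*I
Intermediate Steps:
r = -3/79 (r = 3/(-2 - 77) = 3/(-79) = 3*(-1/79) = -3/79 ≈ -0.037975)
J(m) = 0
D(T, Y) = 7/2 (D(T, Y) = 4 - (0 + Y)/(Y + Y) = 4 - Y/(2*Y) = 4 - Y*1/(2*Y) = 4 - 1*1/2 = 4 - 1/2 = 7/2)
sqrt((-32 - 9) + r)*D(-4, 7) = sqrt((-32 - 9) - 3/79)*(7/2) = sqrt(-41 - 3/79)*(7/2) = sqrt(-3242/79)*(7/2) = (I*sqrt(256118)/79)*(7/2) = 7*I*sqrt(256118)/158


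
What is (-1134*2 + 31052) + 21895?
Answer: 50679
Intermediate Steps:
(-1134*2 + 31052) + 21895 = (-2268 + 31052) + 21895 = 28784 + 21895 = 50679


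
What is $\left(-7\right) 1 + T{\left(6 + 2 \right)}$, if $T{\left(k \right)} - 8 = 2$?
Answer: $3$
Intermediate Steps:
$T{\left(k \right)} = 10$ ($T{\left(k \right)} = 8 + 2 = 10$)
$\left(-7\right) 1 + T{\left(6 + 2 \right)} = \left(-7\right) 1 + 10 = -7 + 10 = 3$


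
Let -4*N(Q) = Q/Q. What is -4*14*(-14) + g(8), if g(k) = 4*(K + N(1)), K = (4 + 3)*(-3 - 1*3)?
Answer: 615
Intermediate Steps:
K = -42 (K = 7*(-3 - 3) = 7*(-6) = -42)
N(Q) = -1/4 (N(Q) = -Q/(4*Q) = -1/4*1 = -1/4)
g(k) = -169 (g(k) = 4*(-42 - 1/4) = 4*(-169/4) = -169)
-4*14*(-14) + g(8) = -4*14*(-14) - 169 = -56*(-14) - 169 = 784 - 169 = 615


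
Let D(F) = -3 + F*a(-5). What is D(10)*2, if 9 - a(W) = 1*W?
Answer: 274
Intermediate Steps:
a(W) = 9 - W
D(F) = -3 + 14*F (D(F) = -3 + F*(9 - 1*(-5)) = -3 + F*(9 + 5) = -3 + F*14 = -3 + 14*F)
D(10)*2 = (-3 + 14*10)*2 = (-3 + 140)*2 = 137*2 = 274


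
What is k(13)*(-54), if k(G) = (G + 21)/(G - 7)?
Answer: -306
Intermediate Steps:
k(G) = (21 + G)/(-7 + G)
k(13)*(-54) = ((21 + 13)/(-7 + 13))*(-54) = (34/6)*(-54) = ((⅙)*34)*(-54) = (17/3)*(-54) = -306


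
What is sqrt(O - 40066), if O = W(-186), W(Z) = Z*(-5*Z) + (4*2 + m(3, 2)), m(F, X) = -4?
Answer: I*sqrt(213042) ≈ 461.56*I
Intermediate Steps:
W(Z) = 4 - 5*Z**2 (W(Z) = Z*(-5*Z) + (4*2 - 4) = -5*Z**2 + (8 - 4) = -5*Z**2 + 4 = 4 - 5*Z**2)
O = -172976 (O = 4 - 5*(-186)**2 = 4 - 5*34596 = 4 - 172980 = -172976)
sqrt(O - 40066) = sqrt(-172976 - 40066) = sqrt(-213042) = I*sqrt(213042)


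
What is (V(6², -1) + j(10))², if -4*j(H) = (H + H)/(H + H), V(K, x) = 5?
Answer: 361/16 ≈ 22.563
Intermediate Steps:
j(H) = -¼ (j(H) = -(H + H)/(4*(H + H)) = -2*H/(4*(2*H)) = -2*H*1/(2*H)/4 = -¼*1 = -¼)
(V(6², -1) + j(10))² = (5 - ¼)² = (19/4)² = 361/16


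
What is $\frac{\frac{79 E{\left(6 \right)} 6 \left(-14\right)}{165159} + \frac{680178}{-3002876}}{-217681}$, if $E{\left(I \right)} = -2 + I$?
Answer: $\frac{32007643141}{17993221120129734} \approx 1.7789 \cdot 10^{-6}$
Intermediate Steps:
$\frac{\frac{79 E{\left(6 \right)} 6 \left(-14\right)}{165159} + \frac{680178}{-3002876}}{-217681} = \frac{\frac{79 \left(-2 + 6\right) 6 \left(-14\right)}{165159} + \frac{680178}{-3002876}}{-217681} = \left(79 \cdot 4 \left(-84\right) \frac{1}{165159} + 680178 \left(- \frac{1}{3002876}\right)\right) \left(- \frac{1}{217681}\right) = \left(316 \left(-84\right) \frac{1}{165159} - \frac{340089}{1501438}\right) \left(- \frac{1}{217681}\right) = \left(\left(-26544\right) \frac{1}{165159} - \frac{340089}{1501438}\right) \left(- \frac{1}{217681}\right) = \left(- \frac{8848}{55053} - \frac{340089}{1501438}\right) \left(- \frac{1}{217681}\right) = \left(- \frac{32007643141}{82658666214}\right) \left(- \frac{1}{217681}\right) = \frac{32007643141}{17993221120129734}$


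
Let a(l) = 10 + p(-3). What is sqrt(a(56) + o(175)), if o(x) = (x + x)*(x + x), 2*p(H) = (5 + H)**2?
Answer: 4*sqrt(7657) ≈ 350.02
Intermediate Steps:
p(H) = (5 + H)**2/2
o(x) = 4*x**2 (o(x) = (2*x)*(2*x) = 4*x**2)
a(l) = 12 (a(l) = 10 + (5 - 3)**2/2 = 10 + (1/2)*2**2 = 10 + (1/2)*4 = 10 + 2 = 12)
sqrt(a(56) + o(175)) = sqrt(12 + 4*175**2) = sqrt(12 + 4*30625) = sqrt(12 + 122500) = sqrt(122512) = 4*sqrt(7657)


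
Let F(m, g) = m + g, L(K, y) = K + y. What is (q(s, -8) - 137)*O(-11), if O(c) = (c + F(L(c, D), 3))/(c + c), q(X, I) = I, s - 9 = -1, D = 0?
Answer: -2755/22 ≈ -125.23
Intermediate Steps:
s = 8 (s = 9 - 1 = 8)
F(m, g) = g + m
O(c) = (3 + 2*c)/(2*c) (O(c) = (c + (3 + (c + 0)))/(c + c) = (c + (3 + c))/((2*c)) = (3 + 2*c)*(1/(2*c)) = (3 + 2*c)/(2*c))
(q(s, -8) - 137)*O(-11) = (-8 - 137)*((3/2 - 11)/(-11)) = -(-145)*(-19)/(11*2) = -145*19/22 = -2755/22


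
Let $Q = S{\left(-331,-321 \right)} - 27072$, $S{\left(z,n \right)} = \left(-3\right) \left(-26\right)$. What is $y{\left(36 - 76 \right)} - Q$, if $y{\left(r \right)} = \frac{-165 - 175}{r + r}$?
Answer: $\frac{107993}{4} \approx 26998.0$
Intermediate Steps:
$S{\left(z,n \right)} = 78$
$y{\left(r \right)} = - \frac{170}{r}$ ($y{\left(r \right)} = - \frac{340}{2 r} = - 340 \frac{1}{2 r} = - \frac{170}{r}$)
$Q = -26994$ ($Q = 78 - 27072 = -26994$)
$y{\left(36 - 76 \right)} - Q = - \frac{170}{36 - 76} - -26994 = - \frac{170}{36 - 76} + 26994 = - \frac{170}{-40} + 26994 = \left(-170\right) \left(- \frac{1}{40}\right) + 26994 = \frac{17}{4} + 26994 = \frac{107993}{4}$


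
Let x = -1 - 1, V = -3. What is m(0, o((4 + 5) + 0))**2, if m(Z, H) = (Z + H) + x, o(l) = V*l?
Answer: 841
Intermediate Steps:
o(l) = -3*l
x = -2
m(Z, H) = -2 + H + Z (m(Z, H) = (Z + H) - 2 = (H + Z) - 2 = -2 + H + Z)
m(0, o((4 + 5) + 0))**2 = (-2 - 3*((4 + 5) + 0) + 0)**2 = (-2 - 3*(9 + 0) + 0)**2 = (-2 - 3*9 + 0)**2 = (-2 - 27 + 0)**2 = (-29)**2 = 841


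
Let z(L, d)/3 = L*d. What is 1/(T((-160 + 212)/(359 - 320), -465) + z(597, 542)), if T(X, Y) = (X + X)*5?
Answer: 3/2912206 ≈ 1.0301e-6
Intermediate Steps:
z(L, d) = 3*L*d (z(L, d) = 3*(L*d) = 3*L*d)
T(X, Y) = 10*X (T(X, Y) = (2*X)*5 = 10*X)
1/(T((-160 + 212)/(359 - 320), -465) + z(597, 542)) = 1/(10*((-160 + 212)/(359 - 320)) + 3*597*542) = 1/(10*(52/39) + 970722) = 1/(10*(52*(1/39)) + 970722) = 1/(10*(4/3) + 970722) = 1/(40/3 + 970722) = 1/(2912206/3) = 3/2912206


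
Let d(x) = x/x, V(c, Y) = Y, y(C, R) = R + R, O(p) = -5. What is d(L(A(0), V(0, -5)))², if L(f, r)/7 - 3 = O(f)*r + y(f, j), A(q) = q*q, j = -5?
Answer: 1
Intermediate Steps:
A(q) = q²
y(C, R) = 2*R
L(f, r) = -49 - 35*r (L(f, r) = 21 + 7*(-5*r + 2*(-5)) = 21 + 7*(-5*r - 10) = 21 + 7*(-10 - 5*r) = 21 + (-70 - 35*r) = -49 - 35*r)
d(x) = 1
d(L(A(0), V(0, -5)))² = 1² = 1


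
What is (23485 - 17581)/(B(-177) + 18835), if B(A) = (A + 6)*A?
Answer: 2952/24551 ≈ 0.12024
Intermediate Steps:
B(A) = A*(6 + A) (B(A) = (6 + A)*A = A*(6 + A))
(23485 - 17581)/(B(-177) + 18835) = (23485 - 17581)/(-177*(6 - 177) + 18835) = 5904/(-177*(-171) + 18835) = 5904/(30267 + 18835) = 5904/49102 = 5904*(1/49102) = 2952/24551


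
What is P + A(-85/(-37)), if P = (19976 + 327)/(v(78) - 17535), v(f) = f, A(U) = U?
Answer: 732634/645909 ≈ 1.1343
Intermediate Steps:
P = -20303/17457 (P = (19976 + 327)/(78 - 17535) = 20303/(-17457) = 20303*(-1/17457) = -20303/17457 ≈ -1.1630)
P + A(-85/(-37)) = -20303/17457 - 85/(-37) = -20303/17457 - 85*(-1/37) = -20303/17457 + 85/37 = 732634/645909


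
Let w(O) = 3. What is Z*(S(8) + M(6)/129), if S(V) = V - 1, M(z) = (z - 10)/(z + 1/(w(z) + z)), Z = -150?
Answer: -496290/473 ≈ -1049.2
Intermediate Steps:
M(z) = (-10 + z)/(z + 1/(3 + z)) (M(z) = (z - 10)/(z + 1/(3 + z)) = (-10 + z)/(z + 1/(3 + z)))
S(V) = -1 + V
Z*(S(8) + M(6)/129) = -150*((-1 + 8) + ((-30 + 6² - 7*6)/(1 + 6² + 3*6))/129) = -150*(7 + ((-30 + 36 - 42)/(1 + 36 + 18))*(1/129)) = -150*(7 + (-36/55)*(1/129)) = -150*(7 + ((1/55)*(-36))*(1/129)) = -150*(7 - 36/55*1/129) = -150*(7 - 12/2365) = -150*16543/2365 = -496290/473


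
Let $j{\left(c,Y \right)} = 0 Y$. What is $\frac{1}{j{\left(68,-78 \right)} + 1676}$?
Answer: $\frac{1}{1676} \approx 0.00059666$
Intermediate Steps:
$j{\left(c,Y \right)} = 0$
$\frac{1}{j{\left(68,-78 \right)} + 1676} = \frac{1}{0 + 1676} = \frac{1}{1676}$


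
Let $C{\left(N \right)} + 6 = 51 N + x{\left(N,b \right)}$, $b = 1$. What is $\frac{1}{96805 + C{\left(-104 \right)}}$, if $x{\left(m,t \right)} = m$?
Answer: $\frac{1}{91391} \approx 1.0942 \cdot 10^{-5}$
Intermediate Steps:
$C{\left(N \right)} = -6 + 52 N$ ($C{\left(N \right)} = -6 + \left(51 N + N\right) = -6 + 52 N$)
$\frac{1}{96805 + C{\left(-104 \right)}} = \frac{1}{96805 + \left(-6 + 52 \left(-104\right)\right)} = \frac{1}{96805 - 5414} = \frac{1}{91391}$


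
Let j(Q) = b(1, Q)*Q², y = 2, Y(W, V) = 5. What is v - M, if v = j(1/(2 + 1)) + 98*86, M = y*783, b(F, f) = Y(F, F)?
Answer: 61763/9 ≈ 6862.6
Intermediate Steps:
b(F, f) = 5
j(Q) = 5*Q²
M = 1566 (M = 2*783 = 1566)
v = 75857/9 (v = 5*(1/(2 + 1))² + 98*86 = 5*(1/3)² + 8428 = 5*(⅓)² + 8428 = 5*(⅑) + 8428 = 5/9 + 8428 = 75857/9 ≈ 8428.6)
v - M = 75857/9 - 1*1566 = 75857/9 - 1566 = 61763/9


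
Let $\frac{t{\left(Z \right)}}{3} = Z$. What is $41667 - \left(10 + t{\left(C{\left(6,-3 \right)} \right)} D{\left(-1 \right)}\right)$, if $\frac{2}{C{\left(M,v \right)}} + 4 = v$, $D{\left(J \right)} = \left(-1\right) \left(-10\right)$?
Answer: $\frac{291659}{7} \approx 41666.0$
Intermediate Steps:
$D{\left(J \right)} = 10$
$C{\left(M,v \right)} = \frac{2}{-4 + v}$
$t{\left(Z \right)} = 3 Z$
$41667 - \left(10 + t{\left(C{\left(6,-3 \right)} \right)} D{\left(-1 \right)}\right) = 41667 - \left(10 + 3 \frac{2}{-4 - 3} \cdot 10\right) = 41667 - \left(10 + 3 \frac{2}{-7} \cdot 10\right) = 41667 - \left(10 + 3 \cdot 2 \left(- \frac{1}{7}\right) 10\right) = 41667 - \left(10 + 3 \left(- \frac{2}{7}\right) 10\right) = 41667 - \left(10 - \frac{60}{7}\right) = 41667 - \frac{10}{7} = \frac{291659}{7}$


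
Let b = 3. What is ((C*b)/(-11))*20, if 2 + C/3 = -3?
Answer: 900/11 ≈ 81.818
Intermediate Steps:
C = -15 (C = -6 + 3*(-3) = -6 - 9 = -15)
((C*b)/(-11))*20 = (-15*3/(-11))*20 = -45*(-1/11)*20 = (45/11)*20 = 900/11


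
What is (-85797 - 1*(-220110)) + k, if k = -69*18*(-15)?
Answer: 152943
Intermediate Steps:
k = 18630 (k = -1242*(-15) = 18630)
(-85797 - 1*(-220110)) + k = (-85797 - 1*(-220110)) + 18630 = (-85797 + 220110) + 18630 = 134313 + 18630 = 152943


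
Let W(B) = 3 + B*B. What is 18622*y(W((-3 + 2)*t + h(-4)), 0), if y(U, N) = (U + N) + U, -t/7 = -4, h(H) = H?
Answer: 38249588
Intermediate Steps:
t = 28 (t = -7*(-4) = 28)
W(B) = 3 + B²
y(U, N) = N + 2*U (y(U, N) = (N + U) + U = N + 2*U)
18622*y(W((-3 + 2)*t + h(-4)), 0) = 18622*(0 + 2*(3 + ((-3 + 2)*28 - 4)²)) = 18622*(0 + 2*(3 + (-1*28 - 4)²)) = 18622*(0 + 2*(3 + (-28 - 4)²)) = 18622*(0 + 2*(3 + (-32)²)) = 18622*(0 + 2*(3 + 1024)) = 18622*(0 + 2*1027) = 18622*(0 + 2054) = 18622*2054 = 38249588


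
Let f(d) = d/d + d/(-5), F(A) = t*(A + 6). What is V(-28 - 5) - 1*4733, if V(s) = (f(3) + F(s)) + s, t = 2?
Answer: -24098/5 ≈ -4819.6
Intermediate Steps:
F(A) = 12 + 2*A (F(A) = 2*(A + 6) = 2*(6 + A) = 12 + 2*A)
f(d) = 1 - d/5 (f(d) = 1 + d*(-1/5) = 1 - d/5)
V(s) = 62/5 + 3*s (V(s) = ((1 - 1/5*3) + (12 + 2*s)) + s = ((1 - 3/5) + (12 + 2*s)) + s = (2/5 + (12 + 2*s)) + s = (62/5 + 2*s) + s = 62/5 + 3*s)
V(-28 - 5) - 1*4733 = (62/5 + 3*(-28 - 5)) - 1*4733 = (62/5 + 3*(-33)) - 4733 = (62/5 - 99) - 4733 = -433/5 - 4733 = -24098/5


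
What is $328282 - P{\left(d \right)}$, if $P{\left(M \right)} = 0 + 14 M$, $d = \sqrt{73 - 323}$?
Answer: $328282 - 70 i \sqrt{10} \approx 3.2828 \cdot 10^{5} - 221.36 i$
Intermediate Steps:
$d = 5 i \sqrt{10}$ ($d = \sqrt{-250} = 5 i \sqrt{10} \approx 15.811 i$)
$P{\left(M \right)} = 14 M$
$328282 - P{\left(d \right)} = 328282 - 14 \cdot 5 i \sqrt{10} = 328282 - 70 i \sqrt{10}$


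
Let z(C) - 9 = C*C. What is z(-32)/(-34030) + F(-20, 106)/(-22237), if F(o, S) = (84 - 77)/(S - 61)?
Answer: -206785031/6810525990 ≈ -0.030363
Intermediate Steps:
z(C) = 9 + C² (z(C) = 9 + C*C = 9 + C²)
F(o, S) = 7/(-61 + S)
z(-32)/(-34030) + F(-20, 106)/(-22237) = (9 + (-32)²)/(-34030) + (7/(-61 + 106))/(-22237) = (9 + 1024)*(-1/34030) + (7/45)*(-1/22237) = 1033*(-1/34030) + (7*(1/45))*(-1/22237) = -1033/34030 + (7/45)*(-1/22237) = -1033/34030 - 7/1000665 = -206785031/6810525990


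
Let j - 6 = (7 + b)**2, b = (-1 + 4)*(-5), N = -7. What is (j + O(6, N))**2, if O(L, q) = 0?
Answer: 4900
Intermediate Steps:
b = -15 (b = 3*(-5) = -15)
j = 70 (j = 6 + (7 - 15)**2 = 6 + (-8)**2 = 6 + 64 = 70)
(j + O(6, N))**2 = (70 + 0)**2 = 70**2 = 4900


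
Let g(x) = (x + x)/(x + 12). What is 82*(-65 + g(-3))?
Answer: -16154/3 ≈ -5384.7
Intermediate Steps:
g(x) = 2*x/(12 + x) (g(x) = (2*x)/(12 + x) = 2*x/(12 + x))
82*(-65 + g(-3)) = 82*(-65 + 2*(-3)/(12 - 3)) = 82*(-65 + 2*(-3)/9) = 82*(-65 + 2*(-3)*(⅑)) = 82*(-65 - ⅔) = 82*(-197/3) = -16154/3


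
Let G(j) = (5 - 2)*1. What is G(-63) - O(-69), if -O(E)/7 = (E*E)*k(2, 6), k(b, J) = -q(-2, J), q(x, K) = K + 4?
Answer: -333267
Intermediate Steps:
G(j) = 3 (G(j) = 3*1 = 3)
q(x, K) = 4 + K
k(b, J) = -4 - J (k(b, J) = -(4 + J) = -4 - J)
O(E) = 70*E**2 (O(E) = -7*E*E*(-4 - 1*6) = -7*E**2*(-4 - 6) = -7*E**2*(-10) = -(-70)*E**2 = 70*E**2)
G(-63) - O(-69) = 3 - 70*(-69)**2 = 3 - 70*4761 = 3 - 1*333270 = 3 - 333270 = -333267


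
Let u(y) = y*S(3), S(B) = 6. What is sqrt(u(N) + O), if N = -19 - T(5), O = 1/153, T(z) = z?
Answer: I*sqrt(374527)/51 ≈ 12.0*I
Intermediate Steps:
O = 1/153 ≈ 0.0065359
N = -24 (N = -19 - 1*5 = -19 - 5 = -24)
u(y) = 6*y (u(y) = y*6 = 6*y)
sqrt(u(N) + O) = sqrt(6*(-24) + 1/153) = sqrt(-144 + 1/153) = sqrt(-22031/153) = I*sqrt(374527)/51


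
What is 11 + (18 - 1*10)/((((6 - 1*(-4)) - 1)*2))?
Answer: 103/9 ≈ 11.444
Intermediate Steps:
11 + (18 - 1*10)/((((6 - 1*(-4)) - 1)*2)) = 11 + (18 - 10)/((((6 + 4) - 1)*2)) = 11 + 8/(((10 - 1)*2)) = 11 + 8/((9*2)) = 11 + 8/18 = 11 + 8*(1/18) = 11 + 4/9 = 103/9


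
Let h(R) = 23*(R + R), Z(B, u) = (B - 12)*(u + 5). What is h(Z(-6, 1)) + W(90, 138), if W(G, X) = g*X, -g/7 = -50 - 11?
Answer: 53958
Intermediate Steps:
g = 427 (g = -7*(-50 - 11) = -7*(-61) = 427)
W(G, X) = 427*X
Z(B, u) = (-12 + B)*(5 + u)
h(R) = 46*R (h(R) = 23*(2*R) = 46*R)
h(Z(-6, 1)) + W(90, 138) = 46*(-60 - 12*1 + 5*(-6) - 6*1) + 427*138 = 46*(-60 - 12 - 30 - 6) + 58926 = 46*(-108) + 58926 = -4968 + 58926 = 53958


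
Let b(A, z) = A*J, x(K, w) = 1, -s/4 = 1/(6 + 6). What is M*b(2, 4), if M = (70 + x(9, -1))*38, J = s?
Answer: -5396/3 ≈ -1798.7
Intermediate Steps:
s = -1/3 (s = -4/(6 + 6) = -4/12 = -4*1/12 = -1/3 ≈ -0.33333)
J = -1/3 ≈ -0.33333
b(A, z) = -A/3 (b(A, z) = A*(-1/3) = -A/3)
M = 2698 (M = (70 + 1)*38 = 71*38 = 2698)
M*b(2, 4) = 2698*(-1/3*2) = 2698*(-2/3) = -5396/3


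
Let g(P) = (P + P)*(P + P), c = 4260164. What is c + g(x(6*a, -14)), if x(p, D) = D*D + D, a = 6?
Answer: 4392660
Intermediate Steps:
x(p, D) = D + D² (x(p, D) = D² + D = D + D²)
g(P) = 4*P² (g(P) = (2*P)*(2*P) = 4*P²)
c + g(x(6*a, -14)) = 4260164 + 4*(-14*(1 - 14))² = 4260164 + 4*(-14*(-13))² = 4260164 + 4*182² = 4260164 + 4*33124 = 4260164 + 132496 = 4392660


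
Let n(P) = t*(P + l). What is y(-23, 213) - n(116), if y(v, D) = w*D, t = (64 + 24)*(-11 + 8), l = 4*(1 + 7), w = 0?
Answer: 39072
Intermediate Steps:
l = 32 (l = 4*8 = 32)
t = -264 (t = 88*(-3) = -264)
n(P) = -8448 - 264*P (n(P) = -264*(P + 32) = -264*(32 + P) = -8448 - 264*P)
y(v, D) = 0 (y(v, D) = 0*D = 0)
y(-23, 213) - n(116) = 0 - (-8448 - 264*116) = 0 - (-8448 - 30624) = 0 - 1*(-39072) = 0 + 39072 = 39072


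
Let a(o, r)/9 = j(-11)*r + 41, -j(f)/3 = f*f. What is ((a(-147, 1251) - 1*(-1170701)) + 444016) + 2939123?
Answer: 467192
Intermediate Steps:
j(f) = -3*f**2 (j(f) = -3*f*f = -3*f**2)
a(o, r) = 369 - 3267*r (a(o, r) = 9*((-3*(-11)**2)*r + 41) = 9*((-3*121)*r + 41) = 9*(-363*r + 41) = 9*(41 - 363*r) = 369 - 3267*r)
((a(-147, 1251) - 1*(-1170701)) + 444016) + 2939123 = (((369 - 3267*1251) - 1*(-1170701)) + 444016) + 2939123 = (((369 - 4087017) + 1170701) + 444016) + 2939123 = ((-4086648 + 1170701) + 444016) + 2939123 = (-2915947 + 444016) + 2939123 = -2471931 + 2939123 = 467192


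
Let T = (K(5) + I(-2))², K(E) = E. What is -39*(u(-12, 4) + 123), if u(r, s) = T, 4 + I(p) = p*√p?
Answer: -4524 + 156*I*√2 ≈ -4524.0 + 220.62*I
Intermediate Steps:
I(p) = -4 + p^(3/2) (I(p) = -4 + p*√p = -4 + p^(3/2))
T = (1 - 2*I*√2)² (T = (5 + (-4 + (-2)^(3/2)))² = (5 + (-4 - 2*I*√2))² = (1 - 2*I*√2)² ≈ -7.0 - 5.6569*I)
u(r, s) = (1 - 2*I*√2)²
-39*(u(-12, 4) + 123) = -39*((1 - 2*I*√2)² + 123) = -39*(123 + (1 - 2*I*√2)²) = -4797 - 39*(1 - 2*I*√2)²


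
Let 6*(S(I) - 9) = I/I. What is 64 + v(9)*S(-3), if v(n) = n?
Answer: 293/2 ≈ 146.50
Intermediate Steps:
S(I) = 55/6 (S(I) = 9 + (I/I)/6 = 9 + (⅙)*1 = 9 + ⅙ = 55/6)
64 + v(9)*S(-3) = 64 + 9*(55/6) = 64 + 165/2 = 293/2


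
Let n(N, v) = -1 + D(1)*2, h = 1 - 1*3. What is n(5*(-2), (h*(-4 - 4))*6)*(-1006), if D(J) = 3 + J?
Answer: -7042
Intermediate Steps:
h = -2 (h = 1 - 3 = -2)
n(N, v) = 7 (n(N, v) = -1 + (3 + 1)*2 = -1 + 4*2 = -1 + 8 = 7)
n(5*(-2), (h*(-4 - 4))*6)*(-1006) = 7*(-1006) = -7042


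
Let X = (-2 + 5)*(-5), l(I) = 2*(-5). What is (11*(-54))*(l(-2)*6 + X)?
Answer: 44550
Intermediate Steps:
l(I) = -10
X = -15 (X = 3*(-5) = -15)
(11*(-54))*(l(-2)*6 + X) = (11*(-54))*(-10*6 - 15) = -594*(-60 - 15) = -594*(-75) = 44550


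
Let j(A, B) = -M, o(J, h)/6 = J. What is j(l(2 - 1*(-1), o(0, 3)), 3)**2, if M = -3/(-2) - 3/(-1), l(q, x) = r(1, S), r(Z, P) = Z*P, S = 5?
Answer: 81/4 ≈ 20.250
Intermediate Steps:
o(J, h) = 6*J
r(Z, P) = P*Z
l(q, x) = 5 (l(q, x) = 5*1 = 5)
M = 9/2 (M = -3*(-1/2) - 3*(-1) = 3/2 + 3 = 9/2 ≈ 4.5000)
j(A, B) = -9/2 (j(A, B) = -1*9/2 = -9/2)
j(l(2 - 1*(-1), o(0, 3)), 3)**2 = (-9/2)**2 = 81/4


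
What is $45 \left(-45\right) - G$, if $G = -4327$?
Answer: $2302$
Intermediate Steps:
$45 \left(-45\right) - G = 45 \left(-45\right) - -4327 = -2025 + 4327 = 2302$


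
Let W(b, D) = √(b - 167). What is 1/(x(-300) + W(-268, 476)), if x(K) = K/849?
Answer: -5660/6969743 - 80089*I*√435/34848715 ≈ -0.00081208 - 0.047933*I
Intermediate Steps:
W(b, D) = √(-167 + b)
x(K) = K/849 (x(K) = K*(1/849) = K/849)
1/(x(-300) + W(-268, 476)) = 1/((1/849)*(-300) + √(-167 - 268)) = 1/(-100/283 + √(-435)) = 1/(-100/283 + I*√435)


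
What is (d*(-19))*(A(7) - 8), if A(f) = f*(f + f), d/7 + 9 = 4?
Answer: 59850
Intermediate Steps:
d = -35 (d = -63 + 7*4 = -63 + 28 = -35)
A(f) = 2*f² (A(f) = f*(2*f) = 2*f²)
(d*(-19))*(A(7) - 8) = (-35*(-19))*(2*7² - 8) = 665*(2*49 - 8) = 665*(98 - 8) = 665*90 = 59850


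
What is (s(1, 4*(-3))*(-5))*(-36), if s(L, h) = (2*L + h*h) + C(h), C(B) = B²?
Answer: 52200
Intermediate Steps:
s(L, h) = 2*L + 2*h² (s(L, h) = (2*L + h*h) + h² = (2*L + h²) + h² = (h² + 2*L) + h² = 2*L + 2*h²)
(s(1, 4*(-3))*(-5))*(-36) = ((2*1 + 2*(4*(-3))²)*(-5))*(-36) = ((2 + 2*(-12)²)*(-5))*(-36) = ((2 + 2*144)*(-5))*(-36) = ((2 + 288)*(-5))*(-36) = (290*(-5))*(-36) = -1450*(-36) = 52200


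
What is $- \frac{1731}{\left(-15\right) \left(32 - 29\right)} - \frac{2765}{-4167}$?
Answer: $\frac{815278}{20835} \approx 39.13$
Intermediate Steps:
$- \frac{1731}{\left(-15\right) \left(32 - 29\right)} - \frac{2765}{-4167} = - \frac{1731}{\left(-15\right) 3} - - \frac{2765}{4167} = - \frac{1731}{-45} + \frac{2765}{4167} = \left(-1731\right) \left(- \frac{1}{45}\right) + \frac{2765}{4167} = \frac{577}{15} + \frac{2765}{4167} = \frac{815278}{20835}$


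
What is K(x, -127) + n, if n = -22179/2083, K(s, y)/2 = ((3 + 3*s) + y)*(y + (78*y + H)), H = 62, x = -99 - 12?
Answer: 18983385823/2083 ≈ 9.1135e+6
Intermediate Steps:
x = -111
K(s, y) = 2*(62 + 79*y)*(3 + y + 3*s) (K(s, y) = 2*(((3 + 3*s) + y)*(y + (78*y + 62))) = 2*((3 + y + 3*s)*(y + (62 + 78*y))) = 2*((3 + y + 3*s)*(62 + 79*y)) = 2*((62 + 79*y)*(3 + y + 3*s)) = 2*(62 + 79*y)*(3 + y + 3*s))
n = -22179/2083 (n = -22179*1/2083 = -22179/2083 ≈ -10.648)
K(x, -127) + n = (372 + 158*(-127)² + 372*(-111) + 598*(-127) + 474*(-111)*(-127)) - 22179/2083 = (372 + 158*16129 - 41292 - 75946 + 6681978) - 22179/2083 = (372 + 2548382 - 41292 - 75946 + 6681978) - 22179/2083 = 9113494 - 22179/2083 = 18983385823/2083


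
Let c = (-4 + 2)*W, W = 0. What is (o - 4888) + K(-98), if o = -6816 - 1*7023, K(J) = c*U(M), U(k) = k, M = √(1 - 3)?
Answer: -18727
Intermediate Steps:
M = I*√2 (M = √(-2) = I*√2 ≈ 1.4142*I)
c = 0 (c = (-4 + 2)*0 = -2*0 = 0)
K(J) = 0 (K(J) = 0*(I*√2) = 0)
o = -13839 (o = -6816 - 7023 = -13839)
(o - 4888) + K(-98) = (-13839 - 4888) + 0 = -18727 + 0 = -18727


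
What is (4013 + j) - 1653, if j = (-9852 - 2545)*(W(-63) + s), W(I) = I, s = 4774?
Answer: -58399907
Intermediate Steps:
j = -58402267 (j = (-9852 - 2545)*(-63 + 4774) = -12397*4711 = -58402267)
(4013 + j) - 1653 = (4013 - 58402267) - 1653 = -58398254 - 1653 = -58399907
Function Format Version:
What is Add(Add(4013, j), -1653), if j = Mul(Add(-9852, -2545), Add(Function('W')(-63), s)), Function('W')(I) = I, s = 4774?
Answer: -58399907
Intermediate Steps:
j = -58402267 (j = Mul(Add(-9852, -2545), Add(-63, 4774)) = Mul(-12397, 4711) = -58402267)
Add(Add(4013, j), -1653) = Add(Add(4013, -58402267), -1653) = Add(-58398254, -1653) = -58399907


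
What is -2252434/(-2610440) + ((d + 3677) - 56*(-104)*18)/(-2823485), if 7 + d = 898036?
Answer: 7616748073/15041914660 ≈ 0.50637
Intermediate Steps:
d = 898029 (d = -7 + 898036 = 898029)
-2252434/(-2610440) + ((d + 3677) - 56*(-104)*18)/(-2823485) = -2252434/(-2610440) + ((898029 + 3677) - 56*(-104)*18)/(-2823485) = -2252434*(-1/2610440) + (901706 + 5824*18)*(-1/2823485) = 1126217/1305220 + (901706 + 104832)*(-1/2823485) = 1126217/1305220 + 1006538*(-1/2823485) = 1126217/1305220 - 1006538/2823485 = 7616748073/15041914660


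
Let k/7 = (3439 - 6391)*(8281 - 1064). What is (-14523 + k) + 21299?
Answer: -149125312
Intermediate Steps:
k = -149132088 (k = 7*((3439 - 6391)*(8281 - 1064)) = 7*(-2952*7217) = 7*(-21304584) = -149132088)
(-14523 + k) + 21299 = (-14523 - 149132088) + 21299 = -149146611 + 21299 = -149125312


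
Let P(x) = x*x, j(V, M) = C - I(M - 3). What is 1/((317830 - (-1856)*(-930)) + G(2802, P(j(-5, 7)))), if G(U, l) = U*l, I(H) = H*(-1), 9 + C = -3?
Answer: -1/1228922 ≈ -8.1372e-7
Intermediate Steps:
C = -12 (C = -9 - 3 = -12)
I(H) = -H
j(V, M) = -15 + M (j(V, M) = -12 - (-1)*(M - 3) = -12 - (-1)*(-3 + M) = -12 - (3 - M) = -12 + (-3 + M) = -15 + M)
P(x) = x**2
1/((317830 - (-1856)*(-930)) + G(2802, P(j(-5, 7)))) = 1/((317830 - (-1856)*(-930)) + 2802*(-15 + 7)**2) = 1/((317830 - 1*1726080) + 2802*(-8)**2) = 1/((317830 - 1726080) + 2802*64) = 1/(-1408250 + 179328) = 1/(-1228922) = -1/1228922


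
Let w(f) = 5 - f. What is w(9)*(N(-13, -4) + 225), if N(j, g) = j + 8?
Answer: -880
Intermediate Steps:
N(j, g) = 8 + j
w(9)*(N(-13, -4) + 225) = (5 - 1*9)*((8 - 13) + 225) = (5 - 9)*(-5 + 225) = -4*220 = -880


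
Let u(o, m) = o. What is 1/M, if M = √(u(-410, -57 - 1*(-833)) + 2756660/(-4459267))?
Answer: -I*√8165168175656710/1831056130 ≈ -0.049349*I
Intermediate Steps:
M = I*√8165168175656710/4459267 (M = √(-410 + 2756660/(-4459267)) = √(-410 + 2756660*(-1/4459267)) = √(-410 - 2756660/4459267) = √(-1831056130/4459267) = I*√8165168175656710/4459267 ≈ 20.264*I)
1/M = 1/(I*√8165168175656710/4459267) = -I*√8165168175656710/1831056130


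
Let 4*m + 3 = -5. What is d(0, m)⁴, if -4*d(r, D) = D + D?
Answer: 1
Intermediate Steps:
m = -2 (m = -¾ + (¼)*(-5) = -¾ - 5/4 = -2)
d(r, D) = -D/2 (d(r, D) = -(D + D)/4 = -D/2)
d(0, m)⁴ = (-½*(-2))⁴ = 1⁴ = 1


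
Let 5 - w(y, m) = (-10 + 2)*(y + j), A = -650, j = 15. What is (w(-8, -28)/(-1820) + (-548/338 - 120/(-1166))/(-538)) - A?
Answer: 2411728541329/3710526820 ≈ 649.97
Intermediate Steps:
w(y, m) = 125 + 8*y (w(y, m) = 5 - (-10 + 2)*(y + 15) = 5 - (-8)*(15 + y) = 5 - (-120 - 8*y) = 5 + (120 + 8*y) = 125 + 8*y)
(w(-8, -28)/(-1820) + (-548/338 - 120/(-1166))/(-538)) - A = ((125 + 8*(-8))/(-1820) + (-548/338 - 120/(-1166))/(-538)) - 1*(-650) = ((125 - 64)*(-1/1820) + (-548*1/338 - 120*(-1/1166))*(-1/538)) + 650 = (61*(-1/1820) + (-274/169 + 60/583)*(-1/538)) + 650 = (-61/1820 - 149602/98527*(-1/538)) + 650 = (-61/1820 + 74801/26503763) + 650 = -113891671/3710526820 + 650 = 2411728541329/3710526820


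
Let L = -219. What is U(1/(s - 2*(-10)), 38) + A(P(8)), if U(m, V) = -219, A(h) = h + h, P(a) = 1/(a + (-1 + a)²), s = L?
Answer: -12481/57 ≈ -218.96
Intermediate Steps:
s = -219
A(h) = 2*h
U(1/(s - 2*(-10)), 38) + A(P(8)) = -219 + 2/(8 + (-1 + 8)²) = -219 + 2/(8 + 7²) = -219 + 2/(8 + 49) = -219 + 2/57 = -12481/57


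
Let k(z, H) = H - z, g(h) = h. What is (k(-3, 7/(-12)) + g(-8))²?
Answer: 4489/144 ≈ 31.174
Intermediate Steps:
(k(-3, 7/(-12)) + g(-8))² = ((7/(-12) - 1*(-3)) - 8)² = ((7*(-1/12) + 3) - 8)² = ((-7/12 + 3) - 8)² = (29/12 - 8)² = (-67/12)² = 4489/144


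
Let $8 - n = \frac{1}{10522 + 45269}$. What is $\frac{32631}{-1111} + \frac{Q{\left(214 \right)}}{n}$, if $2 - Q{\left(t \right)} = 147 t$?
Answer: $- \frac{1964326540593}{495869297} \approx -3961.4$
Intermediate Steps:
$Q{\left(t \right)} = 2 - 147 t$
$n = \frac{446327}{55791}$ ($n = 8 - \frac{1}{10522 + 45269} = 8 - \frac{1}{55791} = \frac{446327}{55791} \approx 8.0$)
$\frac{32631}{-1111} + \frac{Q{\left(214 \right)}}{n} = \frac{32631}{-1111} + \frac{2 - 31458}{\frac{446327}{55791}} = 32631 \left(- \frac{1}{1111}\right) + \left(2 - 31458\right) \frac{55791}{446327} = - \frac{32631}{1111} - \frac{1754961696}{446327} = - \frac{1964326540593}{495869297}$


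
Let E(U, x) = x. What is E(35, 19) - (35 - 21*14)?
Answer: 278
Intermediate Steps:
E(35, 19) - (35 - 21*14) = 19 - (35 - 21*14) = 19 - (35 - 294) = 19 - 1*(-259) = 19 + 259 = 278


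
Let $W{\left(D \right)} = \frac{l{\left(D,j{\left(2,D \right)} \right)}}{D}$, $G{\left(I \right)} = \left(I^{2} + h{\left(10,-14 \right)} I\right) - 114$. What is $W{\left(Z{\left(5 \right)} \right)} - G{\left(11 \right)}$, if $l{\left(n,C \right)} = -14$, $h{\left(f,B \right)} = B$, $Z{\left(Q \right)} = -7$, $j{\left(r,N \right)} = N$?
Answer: $149$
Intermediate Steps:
$G{\left(I \right)} = -114 + I^{2} - 14 I$ ($G{\left(I \right)} = \left(I^{2} - 14 I\right) - 114 = -114 + I^{2} - 14 I$)
$W{\left(D \right)} = - \frac{14}{D}$
$W{\left(Z{\left(5 \right)} \right)} - G{\left(11 \right)} = - \frac{14}{-7} - \left(-114 + 11^{2} - 154\right) = \left(-14\right) \left(- \frac{1}{7}\right) - \left(-114 + 121 - 154\right) = 2 - -147 = 2 + 147 = 149$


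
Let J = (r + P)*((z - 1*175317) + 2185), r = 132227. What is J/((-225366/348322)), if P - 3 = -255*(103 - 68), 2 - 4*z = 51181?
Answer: 15971049893943235/450732 ≈ 3.5434e+10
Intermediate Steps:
z = -51179/4 (z = ½ - ¼*51181 = ½ - 51181/4 = -51179/4 ≈ -12795.)
P = -8922 (P = 3 - 255*(103 - 68) = 3 - 255*35 = 3 - 8925 = -8922)
J = -91702791635/4 (J = (132227 - 8922)*((-51179/4 - 1*175317) + 2185) = 123305*((-51179/4 - 175317) + 2185) = 123305*(-752447/4 + 2185) = 123305*(-743707/4) = -91702791635/4 ≈ -2.2926e+10)
J/((-225366/348322)) = -91702791635/(4*((-225366/348322))) = -91702791635/(4*((-225366*1/348322))) = -91702791635/(4*(-112683/174161)) = -91702791635/4*(-174161/112683) = 15971049893943235/450732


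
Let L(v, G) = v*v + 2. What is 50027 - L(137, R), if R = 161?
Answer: 31256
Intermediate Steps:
L(v, G) = 2 + v**2 (L(v, G) = v**2 + 2 = 2 + v**2)
50027 - L(137, R) = 50027 - (2 + 137**2) = 50027 - (2 + 18769) = 50027 - 1*18771 = 50027 - 18771 = 31256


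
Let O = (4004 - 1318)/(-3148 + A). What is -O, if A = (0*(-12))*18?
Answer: 1343/1574 ≈ 0.85324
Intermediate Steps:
A = 0 (A = 0*18 = 0)
O = -1343/1574 (O = (4004 - 1318)/(-3148 + 0) = 2686/(-3148) = 2686*(-1/3148) = -1343/1574 ≈ -0.85324)
-O = -1*(-1343/1574) = 1343/1574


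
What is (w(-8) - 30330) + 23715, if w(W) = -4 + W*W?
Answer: -6555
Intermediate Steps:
w(W) = -4 + W²
(w(-8) - 30330) + 23715 = ((-4 + (-8)²) - 30330) + 23715 = ((-4 + 64) - 30330) + 23715 = (60 - 30330) + 23715 = -30270 + 23715 = -6555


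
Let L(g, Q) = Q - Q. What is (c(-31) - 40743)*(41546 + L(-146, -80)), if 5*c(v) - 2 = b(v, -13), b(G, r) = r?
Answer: -8464000396/5 ≈ -1.6928e+9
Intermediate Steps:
L(g, Q) = 0
c(v) = -11/5 (c(v) = 2/5 + (1/5)*(-13) = 2/5 - 13/5 = -11/5)
(c(-31) - 40743)*(41546 + L(-146, -80)) = (-11/5 - 40743)*(41546 + 0) = -203726/5*41546 = -8464000396/5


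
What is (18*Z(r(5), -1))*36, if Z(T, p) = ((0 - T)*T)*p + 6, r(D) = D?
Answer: 20088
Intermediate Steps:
Z(T, p) = 6 - p*T**2 (Z(T, p) = ((-T)*T)*p + 6 = (-T**2)*p + 6 = -p*T**2 + 6 = 6 - p*T**2)
(18*Z(r(5), -1))*36 = (18*(6 - 1*(-1)*5**2))*36 = (18*(6 - 1*(-1)*25))*36 = (18*(6 + 25))*36 = (18*31)*36 = 558*36 = 20088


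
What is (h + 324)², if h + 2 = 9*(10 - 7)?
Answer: 121801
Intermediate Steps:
h = 25 (h = -2 + 9*(10 - 7) = -2 + 9*3 = -2 + 27 = 25)
(h + 324)² = (25 + 324)² = 349² = 121801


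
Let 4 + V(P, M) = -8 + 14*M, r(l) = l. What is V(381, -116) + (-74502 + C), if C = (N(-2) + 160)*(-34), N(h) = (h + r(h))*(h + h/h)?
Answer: -81714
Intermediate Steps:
V(P, M) = -12 + 14*M (V(P, M) = -4 + (-8 + 14*M) = -12 + 14*M)
N(h) = 2*h*(1 + h) (N(h) = (h + h)*(h + h/h) = (2*h)*(h + 1) = (2*h)*(1 + h) = 2*h*(1 + h))
C = -5576 (C = (2*(-2)*(1 - 2) + 160)*(-34) = (2*(-2)*(-1) + 160)*(-34) = (4 + 160)*(-34) = 164*(-34) = -5576)
V(381, -116) + (-74502 + C) = (-12 + 14*(-116)) + (-74502 - 5576) = (-12 - 1624) - 80078 = -1636 - 80078 = -81714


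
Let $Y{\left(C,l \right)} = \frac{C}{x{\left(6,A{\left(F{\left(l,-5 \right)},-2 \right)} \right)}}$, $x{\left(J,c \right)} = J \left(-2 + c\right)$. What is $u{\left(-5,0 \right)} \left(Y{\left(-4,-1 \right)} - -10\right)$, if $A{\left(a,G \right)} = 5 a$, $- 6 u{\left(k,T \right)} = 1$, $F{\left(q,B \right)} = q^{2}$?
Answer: $- \frac{44}{27} \approx -1.6296$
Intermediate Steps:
$u{\left(k,T \right)} = - \frac{1}{6}$ ($u{\left(k,T \right)} = \left(- \frac{1}{6}\right) 1 = - \frac{1}{6}$)
$Y{\left(C,l \right)} = \frac{C}{-12 + 30 l^{2}}$ ($Y{\left(C,l \right)} = \frac{C}{6 \left(-2 + 5 l^{2}\right)} = \frac{C}{-12 + 30 l^{2}}$)
$u{\left(-5,0 \right)} \left(Y{\left(-4,-1 \right)} - -10\right) = - \frac{\frac{1}{6} \left(-4\right) \frac{1}{-2 + 5 \left(-1\right)^{2}} - -10}{6} = - \frac{\frac{1}{6} \left(-4\right) \frac{1}{-2 + 5 \cdot 1} + 10}{6} = - \frac{\frac{1}{6} \left(-4\right) \frac{1}{-2 + 5} + 10}{6} = - \frac{\frac{1}{6} \left(-4\right) \frac{1}{3} + 10}{6} = - \frac{- \frac{2}{9} + 10}{6} = \left(- \frac{1}{6}\right) \frac{88}{9} = - \frac{44}{27}$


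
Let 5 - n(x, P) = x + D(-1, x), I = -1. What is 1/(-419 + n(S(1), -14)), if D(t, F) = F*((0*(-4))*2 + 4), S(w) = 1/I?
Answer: -1/409 ≈ -0.0024450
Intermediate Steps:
S(w) = -1 (S(w) = 1/(-1) = -1)
D(t, F) = 4*F (D(t, F) = F*(0*2 + 4) = F*(0 + 4) = F*4 = 4*F)
n(x, P) = 5 - 5*x (n(x, P) = 5 - (x + 4*x) = 5 - 5*x)
1/(-419 + n(S(1), -14)) = 1/(-419 + (5 - 5*(-1))) = 1/(-419 + (5 + 5)) = 1/(-419 + 10) = 1/(-409) = -1/409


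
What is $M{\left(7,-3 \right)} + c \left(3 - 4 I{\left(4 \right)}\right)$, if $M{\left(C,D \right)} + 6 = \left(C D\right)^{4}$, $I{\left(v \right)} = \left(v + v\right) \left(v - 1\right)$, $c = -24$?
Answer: $196707$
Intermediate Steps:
$I{\left(v \right)} = 2 v \left(-1 + v\right)$
$M{\left(C,D \right)} = -6 + C^{4} D^{4}$ ($M{\left(C,D \right)} = -6 + \left(C D\right)^{4} = -6 + C^{4} D^{4}$)
$M{\left(7,-3 \right)} + c \left(3 - 4 I{\left(4 \right)}\right) = \left(-6 + 7^{4} \left(-3\right)^{4}\right) - 24 \left(3 - 4 \cdot 2 \cdot 4 \left(-1 + 4\right)\right) = \left(-6 + 2401 \cdot 81\right) - 24 \left(3 - 4 \cdot 2 \cdot 4 \cdot 3\right) = \left(-6 + 194481\right) - 24 \left(3 - 96\right) = 194475 - 24 \left(3 - 96\right) = 194475 - -2232 = 194475 + 2232 = 196707$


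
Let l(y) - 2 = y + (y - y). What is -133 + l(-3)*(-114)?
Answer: -19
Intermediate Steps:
l(y) = 2 + y (l(y) = 2 + (y + (y - y)) = 2 + (y + 0) = 2 + y)
-133 + l(-3)*(-114) = -133 + (2 - 3)*(-114) = -133 - 1*(-114) = -133 + 114 = -19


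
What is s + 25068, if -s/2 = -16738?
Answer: 58544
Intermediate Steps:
s = 33476 (s = -2*(-16738) = 33476)
s + 25068 = 33476 + 25068 = 58544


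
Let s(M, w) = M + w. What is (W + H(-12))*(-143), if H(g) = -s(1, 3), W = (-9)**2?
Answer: -11011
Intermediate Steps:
W = 81
H(g) = -4 (H(g) = -(1 + 3) = -1*4 = -4)
(W + H(-12))*(-143) = (81 - 4)*(-143) = 77*(-143) = -11011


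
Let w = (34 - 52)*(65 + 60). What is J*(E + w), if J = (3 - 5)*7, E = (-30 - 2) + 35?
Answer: 31458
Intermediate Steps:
E = 3 (E = -32 + 35 = 3)
J = -14 (J = -2*7 = -14)
w = -2250 (w = -18*125 = -2250)
J*(E + w) = -14*(3 - 2250) = -14*(-2247) = 31458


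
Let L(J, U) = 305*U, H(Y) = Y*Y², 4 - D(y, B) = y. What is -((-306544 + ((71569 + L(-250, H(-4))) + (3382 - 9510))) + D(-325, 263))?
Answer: 260294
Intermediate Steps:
D(y, B) = 4 - y
H(Y) = Y³
-((-306544 + ((71569 + L(-250, H(-4))) + (3382 - 9510))) + D(-325, 263)) = -((-306544 + ((71569 + 305*(-4)³) + (3382 - 9510))) + (4 - 1*(-325))) = -((-306544 + ((71569 + 305*(-64)) - 6128)) + (4 + 325)) = -((-306544 + ((71569 - 19520) - 6128)) + 329) = -((-306544 + (52049 - 6128)) + 329) = -((-306544 + 45921) + 329) = -(-260623 + 329) = -1*(-260294) = 260294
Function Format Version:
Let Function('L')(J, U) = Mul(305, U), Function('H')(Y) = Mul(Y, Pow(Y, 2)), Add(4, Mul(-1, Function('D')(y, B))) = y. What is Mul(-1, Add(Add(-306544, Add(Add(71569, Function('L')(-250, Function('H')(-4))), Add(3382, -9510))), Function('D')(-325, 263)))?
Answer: 260294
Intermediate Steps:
Function('D')(y, B) = Add(4, Mul(-1, y))
Function('H')(Y) = Pow(Y, 3)
Mul(-1, Add(Add(-306544, Add(Add(71569, Function('L')(-250, Function('H')(-4))), Add(3382, -9510))), Function('D')(-325, 263))) = Mul(-1, Add(Add(-306544, Add(Add(71569, Mul(305, Pow(-4, 3))), Add(3382, -9510))), Add(4, Mul(-1, -325)))) = Mul(-1, Add(Add(-306544, Add(Add(71569, Mul(305, -64)), -6128)), Add(4, 325))) = Mul(-1, Add(Add(-306544, Add(Add(71569, -19520), -6128)), 329)) = Mul(-1, Add(Add(-306544, Add(52049, -6128)), 329)) = Mul(-1, Add(Add(-306544, 45921), 329)) = Mul(-1, Add(-260623, 329)) = Mul(-1, -260294) = 260294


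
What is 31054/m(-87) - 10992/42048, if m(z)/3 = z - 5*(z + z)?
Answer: 8888461/685908 ≈ 12.959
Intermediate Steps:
m(z) = -27*z (m(z) = 3*(z - 5*(z + z)) = 3*(z - 5*2*z) = 3*(z - 10*z) = 3*(-9*z) = -27*z)
31054/m(-87) - 10992/42048 = 31054/((-27*(-87))) - 10992/42048 = 31054/2349 - 10992*1/42048 = 31054*(1/2349) - 229/876 = 31054/2349 - 229/876 = 8888461/685908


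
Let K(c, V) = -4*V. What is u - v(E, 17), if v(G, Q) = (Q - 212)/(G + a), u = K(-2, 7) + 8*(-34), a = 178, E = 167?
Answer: -6887/23 ≈ -299.43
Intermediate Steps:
u = -300 (u = -4*7 + 8*(-34) = -28 - 272 = -300)
v(G, Q) = (-212 + Q)/(178 + G) (v(G, Q) = (Q - 212)/(G + 178) = (-212 + Q)/(178 + G))
u - v(E, 17) = -300 - (-212 + 17)/(178 + 167) = -300 - (-195)/345 = -300 - 1*(-13/23) = -300 + 13/23 = -6887/23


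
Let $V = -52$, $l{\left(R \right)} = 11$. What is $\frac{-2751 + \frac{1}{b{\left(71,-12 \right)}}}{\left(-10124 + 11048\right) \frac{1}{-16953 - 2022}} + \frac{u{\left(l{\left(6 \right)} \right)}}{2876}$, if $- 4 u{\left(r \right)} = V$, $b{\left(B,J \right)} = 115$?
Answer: $\frac{1137328671}{20132} \approx 56494.0$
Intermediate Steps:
$u{\left(r \right)} = 13$ ($u{\left(r \right)} = \left(- \frac{1}{4}\right) \left(-52\right) = 13$)
$\frac{-2751 + \frac{1}{b{\left(71,-12 \right)}}}{\left(-10124 + 11048\right) \frac{1}{-16953 - 2022}} + \frac{u{\left(l{\left(6 \right)} \right)}}{2876} = \frac{-2751 + \frac{1}{115}}{\left(-10124 + 11048\right) \frac{1}{-16953 - 2022}} + \frac{13}{2876} = \frac{-2751 + \frac{1}{115}}{924 \frac{1}{-18975}} + 13 \cdot \frac{1}{2876} = - \frac{316364}{115 \cdot 924 \left(- \frac{1}{18975}\right)} + \frac{13}{2876} = - \frac{316364}{115 \left(- \frac{28}{575}\right)} + \frac{13}{2876} = \left(- \frac{316364}{115}\right) \left(- \frac{575}{28}\right) + \frac{13}{2876} = \frac{395455}{7} + \frac{13}{2876} = \frac{1137328671}{20132}$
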